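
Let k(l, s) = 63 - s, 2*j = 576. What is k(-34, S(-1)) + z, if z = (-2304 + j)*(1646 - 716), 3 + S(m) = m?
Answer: -1874813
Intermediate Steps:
j = 288 (j = (½)*576 = 288)
S(m) = -3 + m
z = -1874880 (z = (-2304 + 288)*(1646 - 716) = -2016*930 = -1874880)
k(-34, S(-1)) + z = (63 - (-3 - 1)) - 1874880 = (63 - 1*(-4)) - 1874880 = (63 + 4) - 1874880 = 67 - 1874880 = -1874813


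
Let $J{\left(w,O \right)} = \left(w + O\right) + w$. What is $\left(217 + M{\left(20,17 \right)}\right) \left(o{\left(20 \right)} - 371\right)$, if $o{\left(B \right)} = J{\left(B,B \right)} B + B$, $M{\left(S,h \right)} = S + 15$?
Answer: $213948$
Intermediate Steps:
$M{\left(S,h \right)} = 15 + S$
$J{\left(w,O \right)} = O + 2 w$ ($J{\left(w,O \right)} = \left(O + w\right) + w = O + 2 w$)
$o{\left(B \right)} = B + 3 B^{2}$ ($o{\left(B \right)} = \left(B + 2 B\right) B + B = 3 B B + B = 3 B^{2} + B = B + 3 B^{2}$)
$\left(217 + M{\left(20,17 \right)}\right) \left(o{\left(20 \right)} - 371\right) = \left(217 + \left(15 + 20\right)\right) \left(20 \left(1 + 3 \cdot 20\right) - 371\right) = \left(217 + 35\right) \left(20 \left(1 + 60\right) - 371\right) = 252 \left(20 \cdot 61 - 371\right) = 252 \left(1220 - 371\right) = 252 \cdot 849 = 213948$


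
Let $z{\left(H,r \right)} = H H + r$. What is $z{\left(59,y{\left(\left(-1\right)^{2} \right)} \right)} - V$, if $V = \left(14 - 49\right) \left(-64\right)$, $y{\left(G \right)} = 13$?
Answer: $1254$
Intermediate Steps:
$V = 2240$ ($V = \left(-35\right) \left(-64\right) = 2240$)
$z{\left(H,r \right)} = r + H^{2}$ ($z{\left(H,r \right)} = H^{2} + r = r + H^{2}$)
$z{\left(59,y{\left(\left(-1\right)^{2} \right)} \right)} - V = \left(13 + 59^{2}\right) - 2240 = \left(13 + 3481\right) - 2240 = 3494 - 2240 = 1254$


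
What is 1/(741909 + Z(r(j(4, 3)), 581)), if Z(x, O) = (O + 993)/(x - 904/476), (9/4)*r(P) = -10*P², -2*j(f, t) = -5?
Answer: 15892/11789574951 ≈ 1.3480e-6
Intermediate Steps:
j(f, t) = 5/2 (j(f, t) = -½*(-5) = 5/2)
r(P) = -40*P²/9 (r(P) = 4*(-10*P²)/9 = -40*P²/9)
Z(x, O) = (993 + O)/(-226/119 + x) (Z(x, O) = (993 + O)/(x - 904*1/476) = (993 + O)/(x - 226/119) = (993 + O)/(-226/119 + x))
1/(741909 + Z(r(j(4, 3)), 581)) = 1/(741909 + 119*(993 + 581)/(-226 + 119*(-40*(5/2)²/9))) = 1/(741909 + 119*1574/(-226 + 119*(-40/9*25/4))) = 1/(741909 + 119*1574/(-226 + 119*(-250/9))) = 1/(741909 + 119*1574/(-226 - 29750/9)) = 1/(741909 + 119*1574/(-31784/9)) = 1/(741909 + 119*(-9/31784)*1574) = 1/(741909 - 842877/15892) = 1/(11789574951/15892) = 15892/11789574951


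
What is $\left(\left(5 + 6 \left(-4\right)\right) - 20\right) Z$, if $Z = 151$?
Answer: $-5889$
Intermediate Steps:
$\left(\left(5 + 6 \left(-4\right)\right) - 20\right) Z = \left(\left(5 + 6 \left(-4\right)\right) - 20\right) 151 = \left(\left(5 - 24\right) - 20\right) 151 = \left(-19 - 20\right) 151 = \left(-39\right) 151 = -5889$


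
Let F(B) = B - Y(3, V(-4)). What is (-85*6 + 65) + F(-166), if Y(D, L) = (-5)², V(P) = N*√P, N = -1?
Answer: -636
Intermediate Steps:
V(P) = -√P
Y(D, L) = 25
F(B) = -25 + B (F(B) = B - 1*25 = B - 25 = -25 + B)
(-85*6 + 65) + F(-166) = (-85*6 + 65) + (-25 - 166) = (-510 + 65) - 191 = -445 - 191 = -636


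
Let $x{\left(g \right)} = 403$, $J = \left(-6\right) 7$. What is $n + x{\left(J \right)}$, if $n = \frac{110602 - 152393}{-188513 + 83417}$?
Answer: $\frac{42395479}{105096} \approx 403.4$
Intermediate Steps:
$J = -42$
$n = \frac{41791}{105096}$ ($n = - \frac{41791}{-105096} = \left(-41791\right) \left(- \frac{1}{105096}\right) = \frac{41791}{105096} \approx 0.39765$)
$n + x{\left(J \right)} = \frac{41791}{105096} + 403 = \frac{42395479}{105096}$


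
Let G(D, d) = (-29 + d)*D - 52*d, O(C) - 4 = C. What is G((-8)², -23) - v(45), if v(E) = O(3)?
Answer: -2139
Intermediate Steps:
O(C) = 4 + C
v(E) = 7 (v(E) = 4 + 3 = 7)
G(D, d) = -52*d + D*(-29 + d) (G(D, d) = D*(-29 + d) - 52*d = -52*d + D*(-29 + d))
G((-8)², -23) - v(45) = (-52*(-23) - 29*(-8)² + (-8)²*(-23)) - 1*7 = (1196 - 29*64 + 64*(-23)) - 7 = (1196 - 1856 - 1472) - 7 = -2132 - 7 = -2139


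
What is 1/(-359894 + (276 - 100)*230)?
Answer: -1/319414 ≈ -3.1307e-6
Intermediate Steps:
1/(-359894 + (276 - 100)*230) = 1/(-359894 + 176*230) = 1/(-359894 + 40480) = 1/(-319414) = -1/319414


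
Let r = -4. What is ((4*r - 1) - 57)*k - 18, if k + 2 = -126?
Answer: 9454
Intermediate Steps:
k = -128 (k = -2 - 126 = -128)
((4*r - 1) - 57)*k - 18 = ((4*(-4) - 1) - 57)*(-128) - 18 = ((-16 - 1) - 57)*(-128) - 18 = (-17 - 57)*(-128) - 18 = -74*(-128) - 18 = 9472 - 18 = 9454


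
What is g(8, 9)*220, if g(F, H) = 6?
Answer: 1320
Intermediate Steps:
g(8, 9)*220 = 6*220 = 1320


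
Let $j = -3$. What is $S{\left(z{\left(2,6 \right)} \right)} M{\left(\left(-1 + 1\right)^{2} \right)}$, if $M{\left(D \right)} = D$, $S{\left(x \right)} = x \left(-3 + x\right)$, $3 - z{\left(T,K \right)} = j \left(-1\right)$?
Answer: $0$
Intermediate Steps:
$z{\left(T,K \right)} = 0$ ($z{\left(T,K \right)} = 3 - \left(-3\right) \left(-1\right) = 3 - 3 = 0$)
$S{\left(z{\left(2,6 \right)} \right)} M{\left(\left(-1 + 1\right)^{2} \right)} = 0 \left(-3 + 0\right) \left(-1 + 1\right)^{2} = 0 \left(-3\right) 0^{2} = 0 \cdot 0 = 0$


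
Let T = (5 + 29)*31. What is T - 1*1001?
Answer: 53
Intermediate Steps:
T = 1054 (T = 34*31 = 1054)
T - 1*1001 = 1054 - 1*1001 = 1054 - 1001 = 53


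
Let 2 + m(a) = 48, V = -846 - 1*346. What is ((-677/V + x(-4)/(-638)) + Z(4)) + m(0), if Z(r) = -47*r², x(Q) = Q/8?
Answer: -268238827/380248 ≈ -705.43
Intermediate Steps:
x(Q) = Q/8 (x(Q) = Q*(⅛) = Q/8)
V = -1192 (V = -846 - 346 = -1192)
m(a) = 46 (m(a) = -2 + 48 = 46)
((-677/V + x(-4)/(-638)) + Z(4)) + m(0) = ((-677/(-1192) + ((⅛)*(-4))/(-638)) - 47*4²) + 46 = ((-677*(-1/1192) - ½*(-1/638)) - 47*16) + 46 = ((677/1192 + 1/1276) - 752) + 46 = (216261/380248 - 752) + 46 = -285730235/380248 + 46 = -268238827/380248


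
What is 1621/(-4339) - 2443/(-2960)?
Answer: 5802017/12843440 ≈ 0.45175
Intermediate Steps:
1621/(-4339) - 2443/(-2960) = 1621*(-1/4339) - 2443*(-1/2960) = -1621/4339 + 2443/2960 = 5802017/12843440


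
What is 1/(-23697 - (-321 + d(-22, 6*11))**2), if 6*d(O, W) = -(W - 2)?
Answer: -9/1203298 ≈ -7.4794e-6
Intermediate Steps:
d(O, W) = 1/3 - W/6 (d(O, W) = (-(W - 2))/6 = (-(-2 + W))/6 = (2 - W)/6 = 1/3 - W/6)
1/(-23697 - (-321 + d(-22, 6*11))**2) = 1/(-23697 - (-321 + (1/3 - 11))**2) = 1/(-23697 - (-321 - 32/3)**2) = 1/(-23697 - (-995/3)**2) = 1/(-23697 - 1*990025/9) = 1/(-23697 - 990025/9) = 1/(-1203298/9) = -9/1203298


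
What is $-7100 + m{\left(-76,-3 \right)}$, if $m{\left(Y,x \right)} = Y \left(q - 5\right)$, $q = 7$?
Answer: $-7252$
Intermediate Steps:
$m{\left(Y,x \right)} = 2 Y$ ($m{\left(Y,x \right)} = Y \left(7 - 5\right) = Y 2 = 2 Y$)
$-7100 + m{\left(-76,-3 \right)} = -7100 + 2 \left(-76\right) = -7100 - 152 = -7252$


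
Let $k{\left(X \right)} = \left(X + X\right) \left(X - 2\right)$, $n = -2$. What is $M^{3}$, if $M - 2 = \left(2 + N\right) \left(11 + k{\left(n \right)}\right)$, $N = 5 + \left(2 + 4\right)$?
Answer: $43986977$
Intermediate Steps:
$N = 11$ ($N = 5 + 6 = 11$)
$k{\left(X \right)} = 2 X \left(-2 + X\right)$
$M = 353$ ($M = 2 + \left(2 + 11\right) \left(11 + 2 \left(-2\right) \left(-2 - 2\right)\right) = 2 + 13 \left(11 + 2 \left(-2\right) \left(-4\right)\right) = 2 + 13 \left(11 + 16\right) = 2 + 13 \cdot 27 = 2 + 351 = 353$)
$M^{3} = 353^{3} = 43986977$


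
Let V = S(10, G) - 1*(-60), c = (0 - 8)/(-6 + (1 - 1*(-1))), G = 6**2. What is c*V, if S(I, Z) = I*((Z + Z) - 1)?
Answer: 1540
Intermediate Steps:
G = 36
S(I, Z) = I*(-1 + 2*Z) (S(I, Z) = I*(2*Z - 1) = I*(-1 + 2*Z))
c = 2 (c = -8/(-6 + (1 + 1)) = -8/(-6 + 2) = -8/(-4) = -8*(-1/4) = 2)
V = 770 (V = 10*(-1 + 2*36) - 1*(-60) = 10*(-1 + 72) + 60 = 10*71 + 60 = 710 + 60 = 770)
c*V = 2*770 = 1540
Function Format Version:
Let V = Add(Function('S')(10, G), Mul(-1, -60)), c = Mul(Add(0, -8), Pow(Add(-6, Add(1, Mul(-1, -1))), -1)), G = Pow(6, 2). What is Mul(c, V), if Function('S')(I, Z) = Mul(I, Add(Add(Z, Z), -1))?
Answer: 1540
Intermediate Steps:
G = 36
Function('S')(I, Z) = Mul(I, Add(-1, Mul(2, Z))) (Function('S')(I, Z) = Mul(I, Add(Mul(2, Z), -1)) = Mul(I, Add(-1, Mul(2, Z))))
c = 2 (c = Mul(-8, Pow(Add(-6, Add(1, 1)), -1)) = Mul(-8, Pow(Add(-6, 2), -1)) = Mul(-8, Pow(-4, -1)) = Mul(-8, Rational(-1, 4)) = 2)
V = 770 (V = Add(Mul(10, Add(-1, Mul(2, 36))), Mul(-1, -60)) = Add(Mul(10, Add(-1, 72)), 60) = Add(Mul(10, 71), 60) = Add(710, 60) = 770)
Mul(c, V) = Mul(2, 770) = 1540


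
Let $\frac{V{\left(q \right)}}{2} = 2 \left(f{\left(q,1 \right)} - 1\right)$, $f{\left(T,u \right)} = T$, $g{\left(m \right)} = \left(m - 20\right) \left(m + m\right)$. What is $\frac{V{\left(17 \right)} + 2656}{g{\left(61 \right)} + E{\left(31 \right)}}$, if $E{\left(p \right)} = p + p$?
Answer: $\frac{340}{633} \approx 0.53712$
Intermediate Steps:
$g{\left(m \right)} = 2 m \left(-20 + m\right)$ ($g{\left(m \right)} = \left(-20 + m\right) 2 m = 2 m \left(-20 + m\right)$)
$E{\left(p \right)} = 2 p$
$V{\left(q \right)} = -4 + 4 q$ ($V{\left(q \right)} = 2 \cdot 2 \left(q - 1\right) = 2 \cdot 2 \left(-1 + q\right) = 2 \left(-2 + 2 q\right) = -4 + 4 q$)
$\frac{V{\left(17 \right)} + 2656}{g{\left(61 \right)} + E{\left(31 \right)}} = \frac{\left(-4 + 4 \cdot 17\right) + 2656}{2 \cdot 61 \left(-20 + 61\right) + 2 \cdot 31} = \frac{\left(-4 + 68\right) + 2656}{2 \cdot 61 \cdot 41 + 62} = \frac{64 + 2656}{5002 + 62} = \frac{2720}{5064} = 2720 \cdot \frac{1}{5064} = \frac{340}{633}$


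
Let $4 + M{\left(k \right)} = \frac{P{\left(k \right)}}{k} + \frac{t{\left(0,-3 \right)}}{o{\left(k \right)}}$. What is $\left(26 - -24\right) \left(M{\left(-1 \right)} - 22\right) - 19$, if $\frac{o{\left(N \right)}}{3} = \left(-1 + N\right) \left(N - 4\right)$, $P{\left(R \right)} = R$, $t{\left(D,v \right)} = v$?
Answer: $-1274$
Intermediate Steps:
$o{\left(N \right)} = 3 \left(-1 + N\right) \left(-4 + N\right)$ ($o{\left(N \right)} = 3 \left(-1 + N\right) \left(N - 4\right) = 3 \left(-1 + N\right) \left(-4 + N\right)$)
$M{\left(k \right)} = -3 - \frac{3}{12 - 15 k + 3 k^{2}}$ ($M{\left(k \right)} = -4 - \left(\frac{3}{12 - 15 k + 3 k^{2}} - \frac{k}{k}\right) = -4 + \left(1 - \frac{3}{12 - 15 k + 3 k^{2}}\right) = -3 - \frac{3}{12 - 15 k + 3 k^{2}}$)
$\left(26 - -24\right) \left(M{\left(-1 \right)} - 22\right) - 19 = \left(26 - -24\right) \left(\frac{-13 - 3 \left(-1\right)^{2} + 15 \left(-1\right)}{4 + \left(-1\right)^{2} - -5} - 22\right) - 19 = \left(26 + 24\right) \left(\frac{-13 - 3 - 15}{4 + 1 + 5} - 22\right) - 19 = 50 \left(\frac{-13 - 3 - 15}{10} - 22\right) - 19 = 50 \left(\frac{1}{10} \left(-31\right) - 22\right) - 19 = 50 \left(- \frac{31}{10} - 22\right) - 19 = 50 \left(- \frac{251}{10}\right) - 19 = -1255 - 19 = -1274$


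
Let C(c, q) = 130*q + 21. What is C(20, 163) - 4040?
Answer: 17171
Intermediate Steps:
C(c, q) = 21 + 130*q
C(20, 163) - 4040 = (21 + 130*163) - 4040 = (21 + 21190) - 4040 = 21211 - 4040 = 17171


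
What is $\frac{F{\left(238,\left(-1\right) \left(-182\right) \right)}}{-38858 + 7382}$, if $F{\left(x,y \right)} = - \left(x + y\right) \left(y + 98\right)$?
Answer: $\frac{9800}{2623} \approx 3.7362$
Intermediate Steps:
$F{\left(x,y \right)} = - \left(98 + y\right) \left(x + y\right)$ ($F{\left(x,y \right)} = - \left(x + y\right) \left(98 + y\right) = - \left(98 + y\right) \left(x + y\right)$)
$\frac{F{\left(238,\left(-1\right) \left(-182\right) \right)}}{-38858 + 7382} = \frac{- \left(\left(-1\right) \left(-182\right)\right)^{2} - 23324 - 98 \left(\left(-1\right) \left(-182\right)\right) - 238 \left(\left(-1\right) \left(-182\right)\right)}{-38858 + 7382} = \frac{- 182^{2} - 23324 - 17836 - 238 \cdot 182}{-31476} = \left(\left(-1\right) 33124 - 23324 - 17836 - 43316\right) \left(- \frac{1}{31476}\right) = \left(-33124 - 23324 - 17836 - 43316\right) \left(- \frac{1}{31476}\right) = \left(-117600\right) \left(- \frac{1}{31476}\right) = \frac{9800}{2623}$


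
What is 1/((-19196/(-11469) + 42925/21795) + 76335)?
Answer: 16664457/1272142037338 ≈ 1.3100e-5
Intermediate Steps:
1/((-19196/(-11469) + 42925/21795) + 76335) = 1/((-19196*(-1/11469) + 42925*(1/21795)) + 76335) = 1/((19196/11469 + 8585/4359) + 76335) = 1/(60712243/16664457 + 76335) = 1/(1272142037338/16664457) = 16664457/1272142037338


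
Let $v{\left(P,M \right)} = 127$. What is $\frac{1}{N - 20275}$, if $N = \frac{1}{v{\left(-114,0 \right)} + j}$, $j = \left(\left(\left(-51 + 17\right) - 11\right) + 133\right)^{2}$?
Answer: $- \frac{7871}{159584524} \approx -4.9322 \cdot 10^{-5}$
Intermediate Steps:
$j = 7744$ ($j = \left(\left(-34 - 11\right) + 133\right)^{2} = \left(-45 + 133\right)^{2} = 88^{2} = 7744$)
$N = \frac{1}{7871}$ ($N = \frac{1}{127 + 7744} = \frac{1}{7871} \approx 0.00012705$)
$\frac{1}{N - 20275} = \frac{1}{\frac{1}{7871} - 20275} = \frac{1}{- \frac{159584524}{7871}} = - \frac{7871}{159584524}$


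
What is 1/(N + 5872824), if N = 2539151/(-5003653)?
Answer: 5003653/29385570886921 ≈ 1.7028e-7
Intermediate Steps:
N = -2539151/5003653 (N = 2539151*(-1/5003653) = -2539151/5003653 ≈ -0.50746)
1/(N + 5872824) = 1/(-2539151/5003653 + 5872824) = 1/(29385570886921/5003653) = 5003653/29385570886921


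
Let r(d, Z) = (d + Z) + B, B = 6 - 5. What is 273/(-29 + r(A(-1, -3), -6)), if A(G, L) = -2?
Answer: -91/12 ≈ -7.5833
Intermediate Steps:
B = 1
r(d, Z) = 1 + Z + d (r(d, Z) = (d + Z) + 1 = (Z + d) + 1 = 1 + Z + d)
273/(-29 + r(A(-1, -3), -6)) = 273/(-29 + (1 - 6 - 2)) = 273/(-29 - 7) = 273/(-36) = 273*(-1/36) = -91/12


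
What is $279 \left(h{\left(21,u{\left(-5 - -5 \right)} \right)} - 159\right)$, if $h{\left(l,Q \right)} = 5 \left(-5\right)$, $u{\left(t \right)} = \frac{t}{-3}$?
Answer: $-51336$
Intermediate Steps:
$u{\left(t \right)} = - \frac{t}{3}$ ($u{\left(t \right)} = t \left(- \frac{1}{3}\right) = - \frac{t}{3}$)
$h{\left(l,Q \right)} = -25$
$279 \left(h{\left(21,u{\left(-5 - -5 \right)} \right)} - 159\right) = 279 \left(-25 - 159\right) = 279 \left(-184\right) = -51336$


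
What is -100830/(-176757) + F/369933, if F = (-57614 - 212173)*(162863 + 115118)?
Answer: -1472885620287021/7265360809 ≈ -2.0273e+5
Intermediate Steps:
F = -74995660047 (F = -269787*277981 = -74995660047)
-100830/(-176757) + F/369933 = -100830/(-176757) - 74995660047/369933 = -100830*(-1/176757) - 74995660047*1/369933 = 33610/58919 - 24998553349/123311 = -1472885620287021/7265360809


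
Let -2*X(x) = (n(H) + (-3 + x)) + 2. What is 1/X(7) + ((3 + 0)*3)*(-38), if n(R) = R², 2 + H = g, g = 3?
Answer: -2396/7 ≈ -342.29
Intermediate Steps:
H = 1 (H = -2 + 3 = 1)
X(x) = -x/2 (X(x) = -((1² + (-3 + x)) + 2)/2 = -((1 + (-3 + x)) + 2)/2 = -((-2 + x) + 2)/2 = -x/2)
1/X(7) + ((3 + 0)*3)*(-38) = 1/(-½*7) + ((3 + 0)*3)*(-38) = 1/(-7/2) + (3*3)*(-38) = -2/7 + 9*(-38) = -2/7 - 342 = -2396/7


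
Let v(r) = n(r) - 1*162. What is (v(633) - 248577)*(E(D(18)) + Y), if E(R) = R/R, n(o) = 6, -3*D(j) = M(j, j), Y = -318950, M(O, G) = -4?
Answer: 79333141617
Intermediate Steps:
D(j) = 4/3 (D(j) = -⅓*(-4) = 4/3)
v(r) = -156 (v(r) = 6 - 1*162 = 6 - 162 = -156)
E(R) = 1
(v(633) - 248577)*(E(D(18)) + Y) = (-156 - 248577)*(1 - 318950) = -248733*(-318949) = 79333141617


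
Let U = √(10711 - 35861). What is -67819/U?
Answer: 67819*I*√1006/5030 ≈ 427.64*I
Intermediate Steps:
U = 5*I*√1006 (U = √(-25150) = 5*I*√1006 ≈ 158.59*I)
-67819/U = -67819*(-I*√1006/5030) = -(-67819)*I*√1006/5030 = 67819*I*√1006/5030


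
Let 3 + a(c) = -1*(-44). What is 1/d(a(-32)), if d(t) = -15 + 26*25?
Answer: 1/635 ≈ 0.0015748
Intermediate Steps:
a(c) = 41 (a(c) = -3 - 1*(-44) = -3 + 44 = 41)
d(t) = 635 (d(t) = -15 + 650 = 635)
1/d(a(-32)) = 1/635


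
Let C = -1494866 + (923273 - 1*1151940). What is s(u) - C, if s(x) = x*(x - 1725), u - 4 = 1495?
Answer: 1384759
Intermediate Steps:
u = 1499 (u = 4 + 1495 = 1499)
s(x) = x*(-1725 + x)
C = -1723533 (C = -1494866 + (923273 - 1151940) = -1494866 - 228667 = -1723533)
s(u) - C = 1499*(-1725 + 1499) - 1*(-1723533) = 1499*(-226) + 1723533 = -338774 + 1723533 = 1384759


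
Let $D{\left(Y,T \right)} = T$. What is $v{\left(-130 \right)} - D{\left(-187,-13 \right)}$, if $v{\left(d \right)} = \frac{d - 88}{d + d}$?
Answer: $\frac{1799}{130} \approx 13.838$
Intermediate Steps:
$v{\left(d \right)} = \frac{-88 + d}{2 d}$
$v{\left(-130 \right)} - D{\left(-187,-13 \right)} = \frac{-88 - 130}{2 \left(-130\right)} - -13 = \frac{1}{2} \left(- \frac{1}{130}\right) \left(-218\right) + 13 = \frac{109}{130} + 13 = \frac{1799}{130}$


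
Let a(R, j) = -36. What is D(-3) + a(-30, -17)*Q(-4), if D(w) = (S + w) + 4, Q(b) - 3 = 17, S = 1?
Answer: -718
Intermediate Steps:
Q(b) = 20 (Q(b) = 3 + 17 = 20)
D(w) = 5 + w (D(w) = (1 + w) + 4 = 5 + w)
D(-3) + a(-30, -17)*Q(-4) = (5 - 3) - 36*20 = 2 - 720 = -718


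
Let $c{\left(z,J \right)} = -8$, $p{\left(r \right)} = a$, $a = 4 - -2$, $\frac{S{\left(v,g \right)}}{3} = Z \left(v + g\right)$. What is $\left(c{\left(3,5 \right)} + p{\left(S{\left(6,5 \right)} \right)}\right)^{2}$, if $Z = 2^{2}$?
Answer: $4$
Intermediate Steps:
$Z = 4$
$S{\left(v,g \right)} = 12 g + 12 v$ ($S{\left(v,g \right)} = 3 \cdot 4 \left(v + g\right) = 3 \cdot 4 \left(g + v\right) = 3 \left(4 g + 4 v\right) = 12 g + 12 v$)
$a = 6$ ($a = 4 + 2 = 6$)
$p{\left(r \right)} = 6$
$\left(c{\left(3,5 \right)} + p{\left(S{\left(6,5 \right)} \right)}\right)^{2} = \left(-8 + 6\right)^{2} = \left(-2\right)^{2} = 4$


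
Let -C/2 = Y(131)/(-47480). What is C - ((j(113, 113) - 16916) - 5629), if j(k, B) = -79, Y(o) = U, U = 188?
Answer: 134273487/5935 ≈ 22624.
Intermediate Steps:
Y(o) = 188
C = 47/5935 (C = -376/(-47480) = -376*(-1)/47480 = -2*(-47/11870) = 47/5935 ≈ 0.0079191)
C - ((j(113, 113) - 16916) - 5629) = 47/5935 - ((-79 - 16916) - 5629) = 47/5935 - (-16995 - 5629) = 47/5935 - 1*(-22624) = 47/5935 + 22624 = 134273487/5935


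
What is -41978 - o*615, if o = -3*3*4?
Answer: -19838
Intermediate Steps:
o = -36 (o = -9*4 = -36)
-41978 - o*615 = -41978 - (-36)*615 = -41978 - 1*(-22140) = -41978 + 22140 = -19838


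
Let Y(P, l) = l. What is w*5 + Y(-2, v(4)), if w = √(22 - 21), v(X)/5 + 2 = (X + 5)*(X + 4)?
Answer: 355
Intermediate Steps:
v(X) = -10 + 5*(4 + X)*(5 + X) (v(X) = -10 + 5*((X + 5)*(X + 4)) = -10 + 5*((5 + X)*(4 + X)) = -10 + 5*((4 + X)*(5 + X)) = -10 + 5*(4 + X)*(5 + X))
w = 1 (w = √1 = 1)
w*5 + Y(-2, v(4)) = 1*5 + (90 + 5*4² + 45*4) = 5 + (90 + 5*16 + 180) = 5 + (90 + 80 + 180) = 5 + 350 = 355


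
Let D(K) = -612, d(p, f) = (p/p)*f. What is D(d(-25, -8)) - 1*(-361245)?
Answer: 360633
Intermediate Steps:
d(p, f) = f (d(p, f) = 1*f = f)
D(d(-25, -8)) - 1*(-361245) = -612 - 1*(-361245) = -612 + 361245 = 360633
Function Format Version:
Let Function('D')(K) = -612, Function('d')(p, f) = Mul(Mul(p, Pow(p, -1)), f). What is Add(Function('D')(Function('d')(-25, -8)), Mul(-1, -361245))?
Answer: 360633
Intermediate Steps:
Function('d')(p, f) = f (Function('d')(p, f) = Mul(1, f) = f)
Add(Function('D')(Function('d')(-25, -8)), Mul(-1, -361245)) = Add(-612, Mul(-1, -361245)) = Add(-612, 361245) = 360633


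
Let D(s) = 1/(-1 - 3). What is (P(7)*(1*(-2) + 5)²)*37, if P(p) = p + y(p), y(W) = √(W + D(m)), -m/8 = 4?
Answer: 2331 + 999*√3/2 ≈ 3196.2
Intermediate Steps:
m = -32 (m = -8*4 = -32)
D(s) = -¼ (D(s) = 1/(-4) = -¼)
y(W) = √(-¼ + W) (y(W) = √(W - ¼) = √(-¼ + W))
P(p) = p + √(-1 + 4*p)/2
(P(7)*(1*(-2) + 5)²)*37 = ((7 + √(-1 + 4*7)/2)*(1*(-2) + 5)²)*37 = ((7 + √(-1 + 28)/2)*(-2 + 5)²)*37 = ((7 + √27/2)*3²)*37 = ((7 + (3*√3)/2)*9)*37 = ((7 + 3*√3/2)*9)*37 = (63 + 27*√3/2)*37 = 2331 + 999*√3/2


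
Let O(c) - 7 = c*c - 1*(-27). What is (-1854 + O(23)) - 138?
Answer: -1429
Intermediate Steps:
O(c) = 34 + c² (O(c) = 7 + (c*c - 1*(-27)) = 7 + (c² + 27) = 7 + (27 + c²) = 34 + c²)
(-1854 + O(23)) - 138 = (-1854 + (34 + 23²)) - 138 = (-1854 + (34 + 529)) - 138 = (-1854 + 563) - 138 = -1291 - 138 = -1429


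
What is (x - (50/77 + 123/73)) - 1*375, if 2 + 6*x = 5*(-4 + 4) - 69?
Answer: -13125067/33726 ≈ -389.17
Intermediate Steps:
x = -71/6 (x = -⅓ + (5*(-4 + 4) - 69)/6 = -⅓ + (5*0 - 69)/6 = -⅓ + (0 - 69)/6 = -⅓ + (⅙)*(-69) = -⅓ - 23/2 = -71/6 ≈ -11.833)
(x - (50/77 + 123/73)) - 1*375 = (-71/6 - (50/77 + 123/73)) - 1*375 = (-71/6 - (50*(1/77) + 123*(1/73))) - 375 = (-71/6 - (50/77 + 123/73)) - 375 = (-71/6 - 1*13121/5621) - 375 = (-71/6 - 13121/5621) - 375 = -477817/33726 - 375 = -13125067/33726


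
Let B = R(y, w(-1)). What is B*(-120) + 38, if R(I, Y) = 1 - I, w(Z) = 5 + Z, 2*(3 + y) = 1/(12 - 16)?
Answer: -457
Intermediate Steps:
y = -25/8 (y = -3 + 1/(2*(12 - 16)) = -3 + (1/2)/(-4) = -3 + (1/2)*(-1/4) = -3 - 1/8 = -25/8 ≈ -3.1250)
B = 33/8 (B = 1 - 1*(-25/8) = 1 + 25/8 = 33/8 ≈ 4.1250)
B*(-120) + 38 = (33/8)*(-120) + 38 = -495 + 38 = -457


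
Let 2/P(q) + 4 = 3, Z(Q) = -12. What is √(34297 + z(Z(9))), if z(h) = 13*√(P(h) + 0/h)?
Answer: √(34297 + 13*I*√2) ≈ 185.19 + 0.0496*I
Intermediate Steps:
P(q) = -2 (P(q) = 2/(-4 + 3) = 2/(-1) = 2*(-1) = -2)
z(h) = 13*I*√2 (z(h) = 13*√(-2 + 0/h) = 13*√(-2 + 0) = 13*√(-2) = 13*(I*√2) = 13*I*√2)
√(34297 + z(Z(9))) = √(34297 + 13*I*√2)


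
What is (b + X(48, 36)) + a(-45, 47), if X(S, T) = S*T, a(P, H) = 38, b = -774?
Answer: 992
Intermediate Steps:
(b + X(48, 36)) + a(-45, 47) = (-774 + 48*36) + 38 = (-774 + 1728) + 38 = 954 + 38 = 992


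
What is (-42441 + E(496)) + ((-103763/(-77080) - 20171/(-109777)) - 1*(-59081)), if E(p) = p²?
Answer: 2222505886412491/8461611160 ≈ 2.6266e+5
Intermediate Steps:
(-42441 + E(496)) + ((-103763/(-77080) - 20171/(-109777)) - 1*(-59081)) = (-42441 + 496²) + ((-103763/(-77080) - 20171/(-109777)) - 1*(-59081)) = (-42441 + 246016) + ((-103763*(-1/77080) - 20171*(-1/109777)) + 59081) = 203575 + ((103763/77080 + 20171/109777) + 59081) = 203575 + (12945571531/8461611160 + 59081) = 203575 + 499933394515491/8461611160 = 2222505886412491/8461611160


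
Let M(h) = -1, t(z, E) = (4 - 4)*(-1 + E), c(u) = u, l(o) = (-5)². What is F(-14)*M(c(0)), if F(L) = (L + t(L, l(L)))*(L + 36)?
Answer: 308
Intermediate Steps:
l(o) = 25
t(z, E) = 0 (t(z, E) = 0*(-1 + E) = 0)
F(L) = L*(36 + L) (F(L) = (L + 0)*(L + 36) = L*(36 + L))
F(-14)*M(c(0)) = -14*(36 - 14)*(-1) = -14*22*(-1) = -308*(-1) = 308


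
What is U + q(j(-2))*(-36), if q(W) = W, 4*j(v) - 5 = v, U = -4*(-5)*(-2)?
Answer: -67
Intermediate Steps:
U = -40 (U = 20*(-2) = -40)
j(v) = 5/4 + v/4
U + q(j(-2))*(-36) = -40 + (5/4 + (1/4)*(-2))*(-36) = -40 + (5/4 - 1/2)*(-36) = -40 + (3/4)*(-36) = -40 - 27 = -67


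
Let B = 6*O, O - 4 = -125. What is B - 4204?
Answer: -4930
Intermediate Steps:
O = -121 (O = 4 - 125 = -121)
B = -726 (B = 6*(-121) = -726)
B - 4204 = -726 - 4204 = -4930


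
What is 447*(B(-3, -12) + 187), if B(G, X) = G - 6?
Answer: 79566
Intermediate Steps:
B(G, X) = -6 + G
447*(B(-3, -12) + 187) = 447*((-6 - 3) + 187) = 447*(-9 + 187) = 447*178 = 79566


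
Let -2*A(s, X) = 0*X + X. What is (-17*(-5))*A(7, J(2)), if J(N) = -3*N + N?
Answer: 170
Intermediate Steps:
J(N) = -2*N
A(s, X) = -X/2 (A(s, X) = -(0*X + X)/2 = -(0 + X)/2 = -X/2)
(-17*(-5))*A(7, J(2)) = (-17*(-5))*(-(-1)*2) = 85*(-½*(-4)) = 85*2 = 170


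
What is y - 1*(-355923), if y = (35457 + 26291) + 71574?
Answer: 489245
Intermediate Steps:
y = 133322 (y = 61748 + 71574 = 133322)
y - 1*(-355923) = 133322 - 1*(-355923) = 133322 + 355923 = 489245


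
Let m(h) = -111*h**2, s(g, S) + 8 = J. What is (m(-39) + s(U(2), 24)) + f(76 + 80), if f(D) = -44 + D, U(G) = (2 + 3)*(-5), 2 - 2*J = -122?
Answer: -168665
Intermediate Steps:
J = 62 (J = 1 - 1/2*(-122) = 1 + 61 = 62)
U(G) = -25 (U(G) = 5*(-5) = -25)
s(g, S) = 54 (s(g, S) = -8 + 62 = 54)
(m(-39) + s(U(2), 24)) + f(76 + 80) = (-111*(-39)**2 + 54) + (-44 + (76 + 80)) = (-111*1521 + 54) + (-44 + 156) = (-168831 + 54) + 112 = -168777 + 112 = -168665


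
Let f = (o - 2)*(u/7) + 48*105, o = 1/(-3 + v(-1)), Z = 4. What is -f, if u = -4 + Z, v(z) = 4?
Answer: -5040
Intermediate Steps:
u = 0 (u = -4 + 4 = 0)
o = 1 (o = 1/(-3 + 4) = 1/1 = 1)
f = 5040 (f = (1 - 2)*(0/7) + 48*105 = -0/7 + 5040 = -1*0 + 5040 = 0 + 5040 = 5040)
-f = -1*5040 = -5040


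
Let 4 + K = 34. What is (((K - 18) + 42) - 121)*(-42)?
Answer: 2814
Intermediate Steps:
K = 30 (K = -4 + 34 = 30)
(((K - 18) + 42) - 121)*(-42) = (((30 - 18) + 42) - 121)*(-42) = ((12 + 42) - 121)*(-42) = (54 - 121)*(-42) = -67*(-42) = 2814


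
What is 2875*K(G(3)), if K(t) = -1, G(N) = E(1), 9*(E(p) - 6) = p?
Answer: -2875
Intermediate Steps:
E(p) = 6 + p/9
G(N) = 55/9 (G(N) = 6 + (⅑)*1 = 6 + ⅑ = 55/9)
2875*K(G(3)) = 2875*(-1) = -2875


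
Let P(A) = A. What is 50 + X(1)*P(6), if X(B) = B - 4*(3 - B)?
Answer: 8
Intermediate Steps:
X(B) = -12 + 5*B (X(B) = B + (-12 + 4*B) = -12 + 5*B)
50 + X(1)*P(6) = 50 + (-12 + 5*1)*6 = 50 + (-12 + 5)*6 = 50 - 7*6 = 50 - 42 = 8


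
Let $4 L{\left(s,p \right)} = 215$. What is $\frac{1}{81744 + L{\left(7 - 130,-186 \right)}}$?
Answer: $\frac{4}{327191} \approx 1.2225 \cdot 10^{-5}$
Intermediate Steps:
$L{\left(s,p \right)} = \frac{215}{4}$ ($L{\left(s,p \right)} = \frac{1}{4} \cdot 215 = \frac{215}{4}$)
$\frac{1}{81744 + L{\left(7 - 130,-186 \right)}} = \frac{1}{81744 + \frac{215}{4}} = \frac{1}{\frac{327191}{4}} = \frac{4}{327191}$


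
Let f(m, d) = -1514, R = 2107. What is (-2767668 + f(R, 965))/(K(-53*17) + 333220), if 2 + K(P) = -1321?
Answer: -2769182/331897 ≈ -8.3435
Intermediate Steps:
K(P) = -1323 (K(P) = -2 - 1321 = -1323)
(-2767668 + f(R, 965))/(K(-53*17) + 333220) = (-2767668 - 1514)/(-1323 + 333220) = -2769182/331897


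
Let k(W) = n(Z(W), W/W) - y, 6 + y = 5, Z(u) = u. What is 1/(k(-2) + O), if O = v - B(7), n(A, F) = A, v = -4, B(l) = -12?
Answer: ⅐ ≈ 0.14286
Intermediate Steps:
y = -1 (y = -6 + 5 = -1)
k(W) = 1 + W (k(W) = W - 1*(-1) = W + 1 = 1 + W)
O = 8 (O = -4 - 1*(-12) = -4 + 12 = 8)
1/(k(-2) + O) = 1/((1 - 2) + 8) = 1/(-1 + 8) = 1/7 = ⅐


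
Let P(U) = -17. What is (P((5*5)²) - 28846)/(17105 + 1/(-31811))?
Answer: -306053631/181375718 ≈ -1.6874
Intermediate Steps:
(P((5*5)²) - 28846)/(17105 + 1/(-31811)) = (-17 - 28846)/(17105 + 1/(-31811)) = -28863/(17105 - 1/31811) = -28863/544127154/31811 = -28863*31811/544127154 = -306053631/181375718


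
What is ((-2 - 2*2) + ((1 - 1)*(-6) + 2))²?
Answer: 16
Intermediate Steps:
((-2 - 2*2) + ((1 - 1)*(-6) + 2))² = ((-2 - 4) + (0*(-6) + 2))² = (-6 + (0 + 2))² = (-6 + 2)² = (-4)² = 16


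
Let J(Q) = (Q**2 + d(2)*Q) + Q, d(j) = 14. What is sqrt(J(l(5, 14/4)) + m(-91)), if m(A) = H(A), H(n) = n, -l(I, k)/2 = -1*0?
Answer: I*sqrt(91) ≈ 9.5394*I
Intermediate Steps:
l(I, k) = 0 (l(I, k) = -(-2)*0 = -2*0 = 0)
J(Q) = Q**2 + 15*Q (J(Q) = (Q**2 + 14*Q) + Q = Q**2 + 15*Q)
m(A) = A
sqrt(J(l(5, 14/4)) + m(-91)) = sqrt(0*(15 + 0) - 91) = sqrt(0*15 - 91) = sqrt(0 - 91) = sqrt(-91) = I*sqrt(91)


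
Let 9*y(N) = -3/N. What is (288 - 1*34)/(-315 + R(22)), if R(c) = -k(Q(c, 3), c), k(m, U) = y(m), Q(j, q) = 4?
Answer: -3048/3779 ≈ -0.80656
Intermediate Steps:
y(N) = -1/(3*N) (y(N) = (-3/N)/9 = -1/(3*N))
k(m, U) = -1/(3*m)
R(c) = 1/12 (R(c) = -(-1)/(3*4) = -1*(-1/12) = 1/12)
(288 - 1*34)/(-315 + R(22)) = (288 - 1*34)/(-315 + 1/12) = (288 - 34)/(-3779/12) = 254*(-12/3779) = -3048/3779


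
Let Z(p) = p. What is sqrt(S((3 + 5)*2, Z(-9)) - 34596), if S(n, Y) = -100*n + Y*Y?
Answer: I*sqrt(36115) ≈ 190.04*I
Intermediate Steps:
S(n, Y) = Y**2 - 100*n (S(n, Y) = -100*n + Y**2 = Y**2 - 100*n)
sqrt(S((3 + 5)*2, Z(-9)) - 34596) = sqrt(((-9)**2 - 100*(3 + 5)*2) - 34596) = sqrt((81 - 800*2) - 34596) = sqrt((81 - 100*16) - 34596) = sqrt((81 - 1600) - 34596) = sqrt(-1519 - 34596) = sqrt(-36115) = I*sqrt(36115)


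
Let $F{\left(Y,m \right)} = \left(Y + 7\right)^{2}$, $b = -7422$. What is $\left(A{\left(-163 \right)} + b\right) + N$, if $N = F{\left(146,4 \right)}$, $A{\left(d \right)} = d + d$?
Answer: $15661$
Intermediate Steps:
$F{\left(Y,m \right)} = \left(7 + Y\right)^{2}$
$A{\left(d \right)} = 2 d$
$N = 23409$ ($N = \left(7 + 146\right)^{2} = 153^{2} = 23409$)
$\left(A{\left(-163 \right)} + b\right) + N = \left(2 \left(-163\right) - 7422\right) + 23409 = \left(-326 - 7422\right) + 23409 = -7748 + 23409 = 15661$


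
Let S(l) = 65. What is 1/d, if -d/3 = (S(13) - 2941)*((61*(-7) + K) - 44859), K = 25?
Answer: -1/390511908 ≈ -2.5607e-9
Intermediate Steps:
d = -390511908 (d = -3*(65 - 2941)*((61*(-7) + 25) - 44859) = -(-8628)*((-427 + 25) - 44859) = -(-8628)*(-402 - 44859) = -(-8628)*(-45261) = -3*130170636 = -390511908)
1/d = 1/(-390511908) = -1/390511908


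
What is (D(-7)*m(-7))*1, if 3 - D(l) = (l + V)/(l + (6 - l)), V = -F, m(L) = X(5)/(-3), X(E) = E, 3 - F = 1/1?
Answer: -15/2 ≈ -7.5000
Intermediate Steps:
F = 2 (F = 3 - 1/1 = 3 - 1*1 = 3 - 1 = 2)
m(L) = -5/3 (m(L) = 5/(-3) = 5*(-1/3) = -5/3)
V = -2 (V = -1*2 = -2)
D(l) = 10/3 - l/6 (D(l) = 3 - (l - 2)/(l + (6 - l)) = 3 - (-2 + l)/6 = 3 - (-1/3 + l/6) = 3 + (1/3 - l/6) = 10/3 - l/6)
(D(-7)*m(-7))*1 = ((10/3 - 1/6*(-7))*(-5/3))*1 = ((10/3 + 7/6)*(-5/3))*1 = ((9/2)*(-5/3))*1 = -15/2*1 = -15/2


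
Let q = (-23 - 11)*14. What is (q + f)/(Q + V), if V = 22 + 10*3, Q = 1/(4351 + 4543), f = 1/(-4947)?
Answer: -20943351062/2287933083 ≈ -9.1538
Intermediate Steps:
q = -476 (q = -34*14 = -476)
f = -1/4947 ≈ -0.00020214
Q = 1/8894 ≈ 0.00011244
V = 52 (V = 22 + 30 = 52)
(q + f)/(Q + V) = (-476 - 1/4947)/(1/8894 + 52) = -2354773/(4947*462489/8894) = -2354773/4947*8894/462489 = -20943351062/2287933083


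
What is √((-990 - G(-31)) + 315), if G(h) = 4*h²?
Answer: I*√4519 ≈ 67.224*I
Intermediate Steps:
√((-990 - G(-31)) + 315) = √((-990 - 4*(-31)²) + 315) = √((-990 - 4*961) + 315) = √((-990 - 1*3844) + 315) = √((-990 - 3844) + 315) = √(-4834 + 315) = √(-4519) = I*√4519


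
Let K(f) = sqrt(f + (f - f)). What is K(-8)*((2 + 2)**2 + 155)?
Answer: 342*I*sqrt(2) ≈ 483.66*I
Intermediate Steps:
K(f) = sqrt(f) (K(f) = sqrt(f + 0) = sqrt(f))
K(-8)*((2 + 2)**2 + 155) = sqrt(-8)*((2 + 2)**2 + 155) = (2*I*sqrt(2))*(4**2 + 155) = (2*I*sqrt(2))*(16 + 155) = (2*I*sqrt(2))*171 = 342*I*sqrt(2)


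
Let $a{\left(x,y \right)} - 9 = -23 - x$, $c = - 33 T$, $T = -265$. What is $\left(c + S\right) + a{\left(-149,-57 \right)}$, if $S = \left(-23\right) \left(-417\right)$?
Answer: $18471$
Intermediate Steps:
$c = 8745$ ($c = \left(-33\right) \left(-265\right) = 8745$)
$a{\left(x,y \right)} = -14 - x$ ($a{\left(x,y \right)} = 9 - \left(23 + x\right) = -14 - x$)
$S = 9591$
$\left(c + S\right) + a{\left(-149,-57 \right)} = \left(8745 + 9591\right) - -135 = 18336 + \left(-14 + 149\right) = 18336 + 135 = 18471$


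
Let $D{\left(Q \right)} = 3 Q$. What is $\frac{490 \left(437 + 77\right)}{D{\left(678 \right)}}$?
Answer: $\frac{125930}{1017} \approx 123.82$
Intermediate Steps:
$\frac{490 \left(437 + 77\right)}{D{\left(678 \right)}} = \frac{490 \left(437 + 77\right)}{3 \cdot 678} = \frac{490 \cdot 514}{2034} = 251860 \cdot \frac{1}{2034} = \frac{125930}{1017}$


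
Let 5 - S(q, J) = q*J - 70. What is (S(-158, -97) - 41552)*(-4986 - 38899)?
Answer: 2492799655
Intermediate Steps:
S(q, J) = 75 - J*q (S(q, J) = 5 - (q*J - 70) = 5 - (J*q - 70) = 5 - (-70 + J*q) = 5 + (70 - J*q) = 75 - J*q)
(S(-158, -97) - 41552)*(-4986 - 38899) = ((75 - 1*(-97)*(-158)) - 41552)*(-4986 - 38899) = ((75 - 15326) - 41552)*(-43885) = (-15251 - 41552)*(-43885) = -56803*(-43885) = 2492799655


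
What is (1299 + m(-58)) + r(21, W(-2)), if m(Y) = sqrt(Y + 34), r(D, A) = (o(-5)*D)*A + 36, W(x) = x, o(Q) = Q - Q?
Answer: 1335 + 2*I*sqrt(6) ≈ 1335.0 + 4.899*I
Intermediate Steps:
o(Q) = 0
r(D, A) = 36 (r(D, A) = (0*D)*A + 36 = 0*A + 36 = 0 + 36 = 36)
m(Y) = sqrt(34 + Y)
(1299 + m(-58)) + r(21, W(-2)) = (1299 + sqrt(34 - 58)) + 36 = (1299 + sqrt(-24)) + 36 = (1299 + 2*I*sqrt(6)) + 36 = 1335 + 2*I*sqrt(6)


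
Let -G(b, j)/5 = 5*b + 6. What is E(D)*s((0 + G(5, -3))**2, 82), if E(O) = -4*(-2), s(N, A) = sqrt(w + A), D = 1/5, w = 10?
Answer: 16*sqrt(23) ≈ 76.733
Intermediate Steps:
G(b, j) = -30 - 25*b (G(b, j) = -5*(5*b + 6) = -5*(6 + 5*b) = -30 - 25*b)
D = 1/5 ≈ 0.20000
s(N, A) = sqrt(10 + A)
E(O) = 8
E(D)*s((0 + G(5, -3))**2, 82) = 8*sqrt(10 + 82) = 8*sqrt(92) = 8*(2*sqrt(23)) = 16*sqrt(23)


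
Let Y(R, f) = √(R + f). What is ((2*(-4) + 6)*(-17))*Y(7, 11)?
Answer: 102*√2 ≈ 144.25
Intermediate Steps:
((2*(-4) + 6)*(-17))*Y(7, 11) = ((2*(-4) + 6)*(-17))*√(7 + 11) = ((-8 + 6)*(-17))*√18 = (-2*(-17))*(3*√2) = 34*(3*√2) = 102*√2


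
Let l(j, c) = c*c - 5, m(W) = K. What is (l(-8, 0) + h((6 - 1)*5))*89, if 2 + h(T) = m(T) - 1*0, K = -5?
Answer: -1068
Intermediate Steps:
m(W) = -5
l(j, c) = -5 + c² (l(j, c) = c² - 5 = -5 + c²)
h(T) = -7 (h(T) = -2 + (-5 - 1*0) = -2 + (-5 + 0) = -2 - 5 = -7)
(l(-8, 0) + h((6 - 1)*5))*89 = ((-5 + 0²) - 7)*89 = ((-5 + 0) - 7)*89 = (-5 - 7)*89 = -12*89 = -1068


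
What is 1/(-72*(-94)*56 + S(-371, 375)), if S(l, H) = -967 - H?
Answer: 1/377666 ≈ 2.6478e-6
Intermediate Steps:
1/(-72*(-94)*56 + S(-371, 375)) = 1/(-72*(-94)*56 + (-967 - 1*375)) = 1/(6768*56 + (-967 - 375)) = 1/(379008 - 1342) = 1/377666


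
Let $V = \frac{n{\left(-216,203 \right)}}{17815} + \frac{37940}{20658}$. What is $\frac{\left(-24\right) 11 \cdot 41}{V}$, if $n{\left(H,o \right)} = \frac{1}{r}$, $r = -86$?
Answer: $- \frac{171289341170640}{29063736971} \approx -5893.6$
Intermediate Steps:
$n{\left(H,o \right)} = - \frac{1}{86}$ ($n{\left(H,o \right)} = \frac{1}{-86} = - \frac{1}{86}$)
$V = \frac{29063736971}{15824957610}$ ($V = - \frac{1}{86 \cdot 17815} + \frac{37940}{20658} = \left(- \frac{1}{86}\right) \frac{1}{17815} + 37940 \cdot \frac{1}{20658} = - \frac{1}{1532090} + \frac{18970}{10329} = \frac{29063736971}{15824957610} \approx 1.8366$)
$\frac{\left(-24\right) 11 \cdot 41}{V} = \frac{\left(-24\right) 11 \cdot 41}{\frac{29063736971}{15824957610}} = \left(-264\right) 41 \cdot \frac{15824957610}{29063736971} = \left(-10824\right) \frac{15824957610}{29063736971} = - \frac{171289341170640}{29063736971}$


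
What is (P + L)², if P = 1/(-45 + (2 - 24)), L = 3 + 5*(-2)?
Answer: 220900/4489 ≈ 49.209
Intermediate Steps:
L = -7 (L = 3 - 10 = -7)
P = -1/67 (P = 1/(-45 - 22) = 1/(-67) = -1/67 ≈ -0.014925)
(P + L)² = (-1/67 - 7)² = (-470/67)² = 220900/4489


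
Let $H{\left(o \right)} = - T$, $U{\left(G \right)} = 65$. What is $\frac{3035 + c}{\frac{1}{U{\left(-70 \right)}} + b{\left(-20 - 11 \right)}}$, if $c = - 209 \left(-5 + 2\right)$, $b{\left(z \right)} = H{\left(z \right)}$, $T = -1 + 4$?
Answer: $- \frac{119015}{97} \approx -1227.0$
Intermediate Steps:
$T = 3$
$H{\left(o \right)} = -3$ ($H{\left(o \right)} = \left(-1\right) 3 = -3$)
$b{\left(z \right)} = -3$
$c = 627$ ($c = \left(-209\right) \left(-3\right) = 627$)
$\frac{3035 + c}{\frac{1}{U{\left(-70 \right)}} + b{\left(-20 - 11 \right)}} = \frac{3035 + 627}{\frac{1}{65} - 3} = \frac{3662}{\frac{1}{65} - 3} = \frac{3662}{- \frac{194}{65}} = 3662 \left(- \frac{65}{194}\right) = - \frac{119015}{97}$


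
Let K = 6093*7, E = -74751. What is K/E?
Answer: -14217/24917 ≈ -0.57057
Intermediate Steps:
K = 42651
K/E = 42651/(-74751) = 42651*(-1/74751) = -14217/24917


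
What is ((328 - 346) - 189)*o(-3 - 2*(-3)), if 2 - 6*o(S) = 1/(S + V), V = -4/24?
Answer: -966/17 ≈ -56.824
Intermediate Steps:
V = -1/6 (V = -4*1/24 = -1/6 ≈ -0.16667)
o(S) = 1/3 - 1/(6*(-1/6 + S)) (o(S) = 1/3 - 1/(6*(S - 1/6)) = 1/3 - 1/(6*(-1/6 + S)))
((328 - 346) - 189)*o(-3 - 2*(-3)) = ((328 - 346) - 189)*(2*(-2 + 3*(-3 - 2*(-3)))/(3*(-1 + 6*(-3 - 2*(-3))))) = (-18 - 189)*(2*(-2 + 3*(-3 + 6))/(3*(-1 + 6*(-3 + 6)))) = -138*(-2 + 3*3)/(-1 + 6*3) = -138*(-2 + 9)/(-1 + 18) = -138*7/17 = -207*14/51 = -966/17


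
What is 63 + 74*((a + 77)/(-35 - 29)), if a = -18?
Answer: -167/32 ≈ -5.2188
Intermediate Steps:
63 + 74*((a + 77)/(-35 - 29)) = 63 + 74*((-18 + 77)/(-35 - 29)) = 63 + 74*(59/(-64)) = 63 + 74*(59*(-1/64)) = 63 + 74*(-59/64) = 63 - 2183/32 = -167/32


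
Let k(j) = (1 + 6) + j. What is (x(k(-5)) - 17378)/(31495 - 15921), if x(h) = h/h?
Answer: -17377/15574 ≈ -1.1158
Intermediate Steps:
k(j) = 7 + j
x(h) = 1
(x(k(-5)) - 17378)/(31495 - 15921) = (1 - 17378)/(31495 - 15921) = -17377/15574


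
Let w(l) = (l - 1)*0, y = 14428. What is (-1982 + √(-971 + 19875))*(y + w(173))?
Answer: -28596296 + 28856*√4726 ≈ -2.6613e+7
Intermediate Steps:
w(l) = 0 (w(l) = (-1 + l)*0 = 0)
(-1982 + √(-971 + 19875))*(y + w(173)) = (-1982 + √(-971 + 19875))*(14428 + 0) = (-1982 + √18904)*14428 = (-1982 + 2*√4726)*14428 = -28596296 + 28856*√4726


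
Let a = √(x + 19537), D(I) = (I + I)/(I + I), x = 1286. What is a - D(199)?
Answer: -1 + √20823 ≈ 143.30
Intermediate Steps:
D(I) = 1 (D(I) = (2*I)/((2*I)) = (2*I)*(1/(2*I)) = 1)
a = √20823 (a = √(1286 + 19537) = √20823 ≈ 144.30)
a - D(199) = √20823 - 1*1 = √20823 - 1 = -1 + √20823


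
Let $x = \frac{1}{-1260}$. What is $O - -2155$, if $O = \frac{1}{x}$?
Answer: $895$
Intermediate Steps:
$x = - \frac{1}{1260} \approx -0.00079365$
$O = -1260$ ($O = \frac{1}{- \frac{1}{1260}} = -1260$)
$O - -2155 = -1260 - -2155 = -1260 + 2155 = 895$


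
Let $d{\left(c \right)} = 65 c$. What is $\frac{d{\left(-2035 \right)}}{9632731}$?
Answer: $- \frac{132275}{9632731} \approx -0.013732$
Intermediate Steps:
$\frac{d{\left(-2035 \right)}}{9632731} = \frac{65 \left(-2035\right)}{9632731} = \left(-132275\right) \frac{1}{9632731} = - \frac{132275}{9632731}$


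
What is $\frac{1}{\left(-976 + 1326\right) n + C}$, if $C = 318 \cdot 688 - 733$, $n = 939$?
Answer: $\frac{1}{546701} \approx 1.8292 \cdot 10^{-6}$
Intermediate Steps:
$C = 218051$ ($C = 218784 - 733 = 218051$)
$\frac{1}{\left(-976 + 1326\right) n + C} = \frac{1}{\left(-976 + 1326\right) 939 + 218051} = \frac{1}{350 \cdot 939 + 218051} = \frac{1}{328650 + 218051} = \frac{1}{546701}$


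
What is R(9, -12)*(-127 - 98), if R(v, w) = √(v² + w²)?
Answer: -3375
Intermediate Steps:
R(9, -12)*(-127 - 98) = √(9² + (-12)²)*(-127 - 98) = √(81 + 144)*(-225) = √225*(-225) = 15*(-225) = -3375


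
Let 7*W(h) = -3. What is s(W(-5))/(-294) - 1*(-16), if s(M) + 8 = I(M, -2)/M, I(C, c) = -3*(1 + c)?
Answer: 1573/98 ≈ 16.051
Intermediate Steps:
I(C, c) = -3 - 3*c
W(h) = -3/7 (W(h) = (⅐)*(-3) = -3/7)
s(M) = -8 + 3/M (s(M) = -8 + (-3 - 3*(-2))/M = -8 + (-3 + 6)/M = -8 + 3/M)
s(W(-5))/(-294) - 1*(-16) = (-8 + 3/(-3/7))/(-294) - 1*(-16) = (-8 + 3*(-7/3))*(-1/294) + 16 = (-8 - 7)*(-1/294) + 16 = -15*(-1/294) + 16 = 5/98 + 16 = 1573/98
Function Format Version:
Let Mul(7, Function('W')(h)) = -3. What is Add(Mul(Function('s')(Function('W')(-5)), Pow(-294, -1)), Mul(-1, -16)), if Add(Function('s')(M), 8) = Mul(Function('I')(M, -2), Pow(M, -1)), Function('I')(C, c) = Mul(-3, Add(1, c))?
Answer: Rational(1573, 98) ≈ 16.051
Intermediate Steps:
Function('I')(C, c) = Add(-3, Mul(-3, c))
Function('W')(h) = Rational(-3, 7) (Function('W')(h) = Mul(Rational(1, 7), -3) = Rational(-3, 7))
Function('s')(M) = Add(-8, Mul(3, Pow(M, -1))) (Function('s')(M) = Add(-8, Mul(Add(-3, Mul(-3, -2)), Pow(M, -1))) = Add(-8, Mul(Add(-3, 6), Pow(M, -1))) = Add(-8, Mul(3, Pow(M, -1))))
Add(Mul(Function('s')(Function('W')(-5)), Pow(-294, -1)), Mul(-1, -16)) = Add(Mul(Add(-8, Mul(3, Pow(Rational(-3, 7), -1))), Pow(-294, -1)), Mul(-1, -16)) = Add(Mul(Add(-8, Mul(3, Rational(-7, 3))), Rational(-1, 294)), 16) = Add(Mul(Add(-8, -7), Rational(-1, 294)), 16) = Add(Mul(-15, Rational(-1, 294)), 16) = Add(Rational(5, 98), 16) = Rational(1573, 98)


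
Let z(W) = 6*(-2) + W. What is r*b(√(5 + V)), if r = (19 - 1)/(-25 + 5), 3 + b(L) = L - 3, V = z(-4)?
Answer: 27/5 - 9*I*√11/10 ≈ 5.4 - 2.985*I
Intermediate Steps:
z(W) = -12 + W
V = -16 (V = -12 - 4 = -16)
b(L) = -6 + L (b(L) = -3 + (L - 3) = -3 + (-3 + L) = -6 + L)
r = -9/10 (r = 18/(-20) = 18*(-1/20) = -9/10 ≈ -0.90000)
r*b(√(5 + V)) = -9*(-6 + √(5 - 16))/10 = -9*(-6 + √(-11))/10 = -9*(-6 + I*√11)/10 = 27/5 - 9*I*√11/10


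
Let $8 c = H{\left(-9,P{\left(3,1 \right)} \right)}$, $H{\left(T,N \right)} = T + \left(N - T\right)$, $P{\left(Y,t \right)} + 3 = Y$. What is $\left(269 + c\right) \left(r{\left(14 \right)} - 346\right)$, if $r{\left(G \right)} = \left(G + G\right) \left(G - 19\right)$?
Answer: $-130734$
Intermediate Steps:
$P{\left(Y,t \right)} = -3 + Y$
$H{\left(T,N \right)} = N$
$r{\left(G \right)} = 2 G \left(-19 + G\right)$
$c = 0$ ($c = \frac{-3 + 3}{8} = \frac{1}{8} \cdot 0 = 0$)
$\left(269 + c\right) \left(r{\left(14 \right)} - 346\right) = \left(269 + 0\right) \left(2 \cdot 14 \left(-19 + 14\right) - 346\right) = 269 \left(2 \cdot 14 \left(-5\right) - 346\right) = 269 \left(-140 - 346\right) = 269 \left(-486\right) = -130734$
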